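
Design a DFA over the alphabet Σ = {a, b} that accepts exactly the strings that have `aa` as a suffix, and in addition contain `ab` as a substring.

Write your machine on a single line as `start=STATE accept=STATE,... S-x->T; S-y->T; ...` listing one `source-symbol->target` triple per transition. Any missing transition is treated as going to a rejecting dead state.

start=q0; accept=q4; q0-a->q1; q0-b->q0; q1-a->q1; q1-b->q2; q2-a->q3; q2-b->q2; q3-a->q4; q3-b->q2; q4-a->q4; q4-b->q2

Build one automaton per condition and run them in lockstep. One (3 states) tracks how much of the suffix `aa` has currently been matched; the other (3 states) tracks whether and how much of `ab` has been seen. Each combined state is a pair, one component from each; accept when both components accept. Equivalent product states are then merged.
With 5 states:
        a   b  
>  q0   q1  q0 
   q1   q1  q2 
   q2   q3  q2 
   q3   q4  q2 
 * q4   q4  q2 
(> = start, * = accepting)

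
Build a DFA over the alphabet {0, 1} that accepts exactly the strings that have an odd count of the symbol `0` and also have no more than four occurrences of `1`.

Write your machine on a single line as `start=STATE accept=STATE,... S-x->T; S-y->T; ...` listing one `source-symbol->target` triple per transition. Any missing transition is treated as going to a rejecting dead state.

start=S0; accept=S1,S3,S5,S7,S9; S0-0->S1; S0-1->S2; S1-0->S0; S1-1->S3; S2-0->S3; S2-1->S4; S3-0->S2; S3-1->S5; S4-0->S5; S4-1->S6; S5-0->S4; S5-1->S7; S6-0->S7; S6-1->S8; S7-0->S6; S7-1->S9; S8-0->S9; S8-1->S10; S9-0->S8; S9-1->S10; S10-0->S10; S10-1->S10

Run two small machines in parallel and take their product. The first has 2 states tracking the count of `0`s modulo 2; the second has 6 states tracking the count of `1`s, saturating at 5. A product state is a pair (one from each), accepting exactly when both do. Equivalent product states are then merged.
          0    1  
>  S0     S1   S2 
 * S1     S0   S3 
   S2     S3   S4 
 * S3     S2   S5 
   S4     S5   S6 
 * S5     S4   S7 
   S6     S7   S8 
 * S7     S6   S9 
   S8     S9  S10 
 * S9     S8  S10 
   S10   S10  S10 
(> = start, * = accepting)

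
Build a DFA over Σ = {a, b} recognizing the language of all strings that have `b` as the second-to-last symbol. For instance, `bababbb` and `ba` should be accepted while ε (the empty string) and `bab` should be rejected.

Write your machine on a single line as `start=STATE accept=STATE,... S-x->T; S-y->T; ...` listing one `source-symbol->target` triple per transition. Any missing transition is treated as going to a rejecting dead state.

start=q0; accept=q5,q6; q0-a->q1; q0-b->q2; q1-a->q3; q1-b->q4; q2-a->q5; q2-b->q6; q3-a->q3; q3-b->q4; q4-a->q5; q4-b->q6; q5-a->q3; q5-b->q4; q6-a->q5; q6-b->q6

A DFA must remember the last 2 symbols (since which symbol is second-to-last isn't known until the input ends). Use one state per possible window of the last ≤2 symbols; accept from those whose window starts with `b`.
A 7-state machine:
        a   b  
>  q0   q1  q2 
   q1   q3  q4 
   q2   q5  q6 
   q3   q3  q4 
   q4   q5  q6 
 * q5   q3  q4 
 * q6   q5  q6 
(> = start, * = accepting)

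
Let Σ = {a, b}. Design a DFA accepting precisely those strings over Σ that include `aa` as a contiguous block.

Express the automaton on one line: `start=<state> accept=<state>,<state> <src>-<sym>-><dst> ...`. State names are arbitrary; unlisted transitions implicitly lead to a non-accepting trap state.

States q0..q1 record the length of the longest prefix of `aa` that matches the current input suffix. Reaching q2 means `aa` has been seen, and we stay there forever. Accept from q2.
        a   b  
>  q0   q1  q0 
   q1   q2  q0 
 * q2   q2  q2 
(> = start, * = accepting)

start=q0 accept=q2 q0-a->q1 q0-b->q0 q1-a->q2 q1-b->q0 q2-a->q2 q2-b->q2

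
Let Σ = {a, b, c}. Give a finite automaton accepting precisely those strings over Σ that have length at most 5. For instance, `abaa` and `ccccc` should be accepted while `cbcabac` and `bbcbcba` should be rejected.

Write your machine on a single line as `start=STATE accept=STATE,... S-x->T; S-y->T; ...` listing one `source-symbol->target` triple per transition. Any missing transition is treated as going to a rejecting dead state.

We only need to distinguish lengths 0, 1, …, 5, and '>5'. Chain s0 → s1 → s2 → s3 → s4 → s5 → s6 on every symbol, with s6 looping. Accepting states: {s0, s1, s2, s3, s4, s5}.
7 states suffice.
        a   b   c  
>* s0   s1  s1  s1 
 * s1   s2  s2  s2 
 * s2   s3  s3  s3 
 * s3   s4  s4  s4 
 * s4   s5  s5  s5 
 * s5   s6  s6  s6 
   s6   s6  s6  s6 
(> = start, * = accepting)

start=s0; accept=s0,s1,s2,s3,s4,s5; s0-a->s1; s0-b->s1; s0-c->s1; s1-a->s2; s1-b->s2; s1-c->s2; s2-a->s3; s2-b->s3; s2-c->s3; s3-a->s4; s3-b->s4; s3-c->s4; s4-a->s5; s4-b->s5; s4-c->s5; s5-a->s6; s5-b->s6; s5-c->s6; s6-a->s6; s6-b->s6; s6-c->s6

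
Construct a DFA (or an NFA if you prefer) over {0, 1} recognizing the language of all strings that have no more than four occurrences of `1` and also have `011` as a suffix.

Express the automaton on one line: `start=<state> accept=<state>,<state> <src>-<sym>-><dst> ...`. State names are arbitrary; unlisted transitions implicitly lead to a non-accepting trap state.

Build one automaton per condition and run them in lockstep. The first has 6 states tracking the count of `1`s, saturating at 5; the second has 4 states tracking how much of the suffix `011` has currently been matched. A product state is a pair (one from each), accepting exactly when both do.
21 states suffice.
          0    1  
>  s0     s1   s2 
   s1     s1   s3 
   s2     s4   s5 
   s3     s4   s6 
   s4     s4   s7 
   s5     s8   s9 
 * s6     s8   s9 
   s7     s8  s10 
   s8     s8  s11 
   s9    s12  s13 
 * s10   s12  s13 
   s11   s12  s14 
   s12   s12  s15 
   s13   s16  s17 
 * s14   s16  s17 
   s15   s16  s18 
   s16   s16  s19 
   s17   s20  s17 
   s18   s20  s17 
   s19   s20  s18 
   s20   s20  s19 
(> = start, * = accepting)

start=s0 accept=s6,s10,s14 s0-0->s1 s0-1->s2 s1-0->s1 s1-1->s3 s2-0->s4 s2-1->s5 s3-0->s4 s3-1->s6 s4-0->s4 s4-1->s7 s5-0->s8 s5-1->s9 s6-0->s8 s6-1->s9 s7-0->s8 s7-1->s10 s8-0->s8 s8-1->s11 s9-0->s12 s9-1->s13 s10-0->s12 s10-1->s13 s11-0->s12 s11-1->s14 s12-0->s12 s12-1->s15 s13-0->s16 s13-1->s17 s14-0->s16 s14-1->s17 s15-0->s16 s15-1->s18 s16-0->s16 s16-1->s19 s17-0->s20 s17-1->s17 s18-0->s20 s18-1->s17 s19-0->s20 s19-1->s18 s20-0->s20 s20-1->s19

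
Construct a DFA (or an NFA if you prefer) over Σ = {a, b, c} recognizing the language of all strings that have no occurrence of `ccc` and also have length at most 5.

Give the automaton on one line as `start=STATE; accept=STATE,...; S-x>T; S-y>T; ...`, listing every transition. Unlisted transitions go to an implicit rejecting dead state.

Run two small machines in parallel and take their product. One (4 states) tracks partial matches of the forbidden pattern `ccc`; the other (7 states) tracks the input length, saturating at 6. Each combined state is a pair, one component from each; accept when both components accept. After merging equivalent states the machine shrinks.
          a    b    c  
>* s0     s1   s1   s2 
 * s1     s3   s3   s4 
 * s2     s3   s3   s5 
 * s3     s6   s6   s7 
 * s4     s6   s6   s8 
 * s5     s6   s6   s9 
 * s6    s10  s10  s10 
 * s7    s10  s10  s11 
 * s8    s10  s10   s9 
   s9     s9   s9   s9 
 * s10   s12  s12  s12 
 * s11   s12  s12   s9 
 * s12    s9   s9   s9 
(> = start, * = accepting)

start=s0; accept=s0,s1,s2,s3,s4,s5,s6,s7,s8,s10,s11,s12; s0-a>s1; s0-b>s1; s0-c>s2; s1-a>s3; s1-b>s3; s1-c>s4; s2-a>s3; s2-b>s3; s2-c>s5; s3-a>s6; s3-b>s6; s3-c>s7; s4-a>s6; s4-b>s6; s4-c>s8; s5-a>s6; s5-b>s6; s5-c>s9; s6-a>s10; s6-b>s10; s6-c>s10; s7-a>s10; s7-b>s10; s7-c>s11; s8-a>s10; s8-b>s10; s8-c>s9; s9-a>s9; s9-b>s9; s9-c>s9; s10-a>s12; s10-b>s12; s10-c>s12; s11-a>s12; s11-b>s12; s11-c>s9; s12-a>s9; s12-b>s9; s12-c>s9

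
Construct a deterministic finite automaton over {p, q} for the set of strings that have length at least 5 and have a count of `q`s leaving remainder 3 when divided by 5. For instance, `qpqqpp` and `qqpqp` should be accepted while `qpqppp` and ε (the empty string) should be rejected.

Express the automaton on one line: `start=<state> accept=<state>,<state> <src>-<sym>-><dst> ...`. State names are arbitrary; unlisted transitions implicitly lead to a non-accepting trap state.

start=S0 accept=S12 S0-p->S1 S0-q->S2 S1-p->S3 S1-q->S4 S2-p->S4 S2-q->S5 S3-p->S3 S3-q->S6 S4-p->S6 S4-q->S7 S5-p->S7 S5-q->S8 S6-p->S6 S6-q->S9 S7-p->S9 S7-q->S10 S8-p->S10 S8-q->S11 S9-p->S9 S9-q->S12 S10-p->S12 S10-q->S11 S11-p->S11 S11-q->S3 S12-p->S12 S12-q->S11

Build one automaton per condition and run them in lockstep. One (7 states) tracks the input length, saturating at 6; the other (5 states) tracks the count of `q`s modulo 5. Each combined state is a pair, one component from each; accept when both components accept. Minimizing collapses redundant product states.
A 13-state machine:
          p    q  
>  S0     S1   S2 
   S1     S3   S4 
   S2     S4   S5 
   S3     S3   S6 
   S4     S6   S7 
   S5     S7   S8 
   S6     S6   S9 
   S7     S9  S10 
   S8    S10  S11 
   S9     S9  S12 
   S10   S12  S11 
   S11   S11   S3 
 * S12   S12  S11 
(> = start, * = accepting)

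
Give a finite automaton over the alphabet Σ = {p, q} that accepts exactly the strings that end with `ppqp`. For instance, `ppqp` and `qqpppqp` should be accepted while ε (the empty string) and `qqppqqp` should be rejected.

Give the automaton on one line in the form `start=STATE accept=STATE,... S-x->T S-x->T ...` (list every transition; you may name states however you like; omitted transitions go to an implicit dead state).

start=S0 accept=S4 S0-p->S1 S0-q->S0 S1-p->S2 S1-q->S0 S2-p->S2 S2-q->S3 S3-p->S4 S3-q->S0 S4-p->S2 S4-q->S0

Let each state record the length of the longest suffix of the input read so far that is also a prefix of `ppqp`. S1 means the last symbol is `p`; S2 means the last 2 symbols are `pp`; S3 means the last 3 symbols are `ppq`; S4 means the last 4 symbols are `ppqp`. Accept only at S4, where the string currently ends in `ppqp`.
        p   q  
>  S0   S1  S0 
   S1   S2  S0 
   S2   S2  S3 
   S3   S4  S0 
 * S4   S2  S0 
(> = start, * = accepting)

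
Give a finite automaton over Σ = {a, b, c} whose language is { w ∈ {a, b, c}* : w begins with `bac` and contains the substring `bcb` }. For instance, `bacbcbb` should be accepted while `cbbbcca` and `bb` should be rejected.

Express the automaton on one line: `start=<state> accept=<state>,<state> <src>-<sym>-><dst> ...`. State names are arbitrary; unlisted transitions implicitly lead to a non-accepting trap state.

Run two small machines in parallel and take their product. The first has 5 states tracking whether the input so far still matches the prefix `bac`; the second has 4 states tracking whether and how much of `bcb` has been seen. A product state is a pair (one from each), accepting exactly when both do. Minimizing collapses redundant product states.
With 8 states:
        a   b   c  
>  q0   q1  q2  q1 
   q1   q1  q1  q1 
   q2   q3  q1  q1 
   q3   q1  q1  q4 
   q4   q4  q5  q4 
   q5   q4  q5  q6 
   q6   q4  q7  q4 
 * q7   q7  q7  q7 
(> = start, * = accepting)

start=q0 accept=q7 q0-a->q1 q0-b->q2 q0-c->q1 q1-a->q1 q1-b->q1 q1-c->q1 q2-a->q3 q2-b->q1 q2-c->q1 q3-a->q1 q3-b->q1 q3-c->q4 q4-a->q4 q4-b->q5 q4-c->q4 q5-a->q4 q5-b->q5 q5-c->q6 q6-a->q4 q6-b->q7 q6-c->q4 q7-a->q7 q7-b->q7 q7-c->q7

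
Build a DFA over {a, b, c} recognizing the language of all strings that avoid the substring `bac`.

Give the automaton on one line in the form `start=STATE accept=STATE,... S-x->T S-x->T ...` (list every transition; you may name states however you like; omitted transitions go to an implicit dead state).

start=S0 accept=S0,S1,S2 S0-a->S0 S0-b->S1 S0-c->S0 S1-a->S2 S1-b->S1 S1-c->S0 S2-a->S0 S2-b->S1 S2-c->S3 S3-a->S3 S3-b->S3 S3-c->S3

This is the complement of 'contains `bac`'. Use the same substring-matching states — S0 through S3 holding how much of `bac` has just been matched — but flip the accepting set: everything except the trap S3 accepts.
4 states suffice.
        a   b   c  
>* S0   S0  S1  S0 
 * S1   S2  S1  S0 
 * S2   S0  S1  S3 
   S3   S3  S3  S3 
(> = start, * = accepting)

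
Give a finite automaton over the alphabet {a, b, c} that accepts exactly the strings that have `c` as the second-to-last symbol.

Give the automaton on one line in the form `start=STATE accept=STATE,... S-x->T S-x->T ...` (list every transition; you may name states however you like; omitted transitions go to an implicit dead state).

A DFA must remember the last 2 symbols (since which symbol is second-to-last isn't known until the input ends). Use one state per possible window of the last ≤2 symbols; accept from those whose window starts with `c`.
A 13-state machine:
          a    b    c  
>  s0     s1   s2   s3 
   s1     s4   s5   s6 
   s2     s7   s8   s9 
   s3    s10  s11  s12 
   s4     s4   s5   s6 
   s5     s7   s8   s9 
   s6    s10  s11  s12 
   s7     s4   s5   s6 
   s8     s7   s8   s9 
   s9    s10  s11  s12 
 * s10    s4   s5   s6 
 * s11    s7   s8   s9 
 * s12   s10  s11  s12 
(> = start, * = accepting)

start=s0 accept=s10,s11,s12 s0-a->s1 s0-b->s2 s0-c->s3 s1-a->s4 s1-b->s5 s1-c->s6 s2-a->s7 s2-b->s8 s2-c->s9 s3-a->s10 s3-b->s11 s3-c->s12 s4-a->s4 s4-b->s5 s4-c->s6 s5-a->s7 s5-b->s8 s5-c->s9 s6-a->s10 s6-b->s11 s6-c->s12 s7-a->s4 s7-b->s5 s7-c->s6 s8-a->s7 s8-b->s8 s8-c->s9 s9-a->s10 s9-b->s11 s9-c->s12 s10-a->s4 s10-b->s5 s10-c->s6 s11-a->s7 s11-b->s8 s11-c->s9 s12-a->s10 s12-b->s11 s12-c->s12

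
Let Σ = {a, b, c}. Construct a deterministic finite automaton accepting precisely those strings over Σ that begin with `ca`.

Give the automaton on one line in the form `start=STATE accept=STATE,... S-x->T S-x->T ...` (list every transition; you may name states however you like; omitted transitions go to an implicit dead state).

Check the first 2 symbols one by one: S0 through S1 record how many have matched `ca` so far; any wrong symbol goes to the dead state S3. After all 2 match we enter the accepting sink S2.
4 states suffice.
        a   b   c  
>  S0   S3  S3  S1 
   S1   S2  S3  S3 
 * S2   S2  S2  S2 
   S3   S3  S3  S3 
(> = start, * = accepting)

start=S0 accept=S2 S0-a->S3 S0-b->S3 S0-c->S1 S1-a->S2 S1-b->S3 S1-c->S3 S2-a->S2 S2-b->S2 S2-c->S2 S3-a->S3 S3-b->S3 S3-c->S3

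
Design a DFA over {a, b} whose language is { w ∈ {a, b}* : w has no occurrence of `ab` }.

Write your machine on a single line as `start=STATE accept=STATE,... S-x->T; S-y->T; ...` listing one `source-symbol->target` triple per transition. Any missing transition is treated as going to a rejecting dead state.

Track partial matches of the forbidden pattern `ab`. State q2 is a dead state reached once `ab` has occurred; every other state accepts. q0 means no part of `ab` is currently matched.
With 3 states:
        a   b  
>* q0   q1  q0 
 * q1   q1  q2 
   q2   q2  q2 
(> = start, * = accepting)

start=q0; accept=q0,q1; q0-a->q1; q0-b->q0; q1-a->q1; q1-b->q2; q2-a->q2; q2-b->q2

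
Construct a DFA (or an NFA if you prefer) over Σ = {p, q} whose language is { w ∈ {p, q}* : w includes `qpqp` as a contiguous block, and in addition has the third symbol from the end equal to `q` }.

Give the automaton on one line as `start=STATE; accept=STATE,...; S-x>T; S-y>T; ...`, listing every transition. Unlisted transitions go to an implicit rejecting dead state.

Run two small machines in parallel and take their product. One (5 states) tracks whether and how much of `qpqp` has been seen; the other (15 states) tracks the last 3 symbols read. Each combined state is a pair, one component from each; accept when both components accept.
23 states suffice.
       p  q 
>  A   B  C 
   B   D  E 
   C   F  G 
   D   H  I 
   E   J  K 
   F   L  M 
   G   N  O 
   H   H  I 
   I   J  K 
   J   L  M 
   K   N  O 
   L   H  I 
   M   P  K 
   N   L  M 
   O   N  O 
   P   Q  R 
 * Q   S  T 
 * R   P  U 
   S   S  T 
   T   P  U 
   U   V  W 
 * V   Q  R 
 * W   V  W 
(> = start, * = accepting)

start=A; accept=Q,R,V,W; A-p>B; A-q>C; B-p>D; B-q>E; C-p>F; C-q>G; D-p>H; D-q>I; E-p>J; E-q>K; F-p>L; F-q>M; G-p>N; G-q>O; H-p>H; H-q>I; I-p>J; I-q>K; J-p>L; J-q>M; K-p>N; K-q>O; L-p>H; L-q>I; M-p>P; M-q>K; N-p>L; N-q>M; O-p>N; O-q>O; P-p>Q; P-q>R; Q-p>S; Q-q>T; R-p>P; R-q>U; S-p>S; S-q>T; T-p>P; T-q>U; U-p>V; U-q>W; V-p>Q; V-q>R; W-p>V; W-q>W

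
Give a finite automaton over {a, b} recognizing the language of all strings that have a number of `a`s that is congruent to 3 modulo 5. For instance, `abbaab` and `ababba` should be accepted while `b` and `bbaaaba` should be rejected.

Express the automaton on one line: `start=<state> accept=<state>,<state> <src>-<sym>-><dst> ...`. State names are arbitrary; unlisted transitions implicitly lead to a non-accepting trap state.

Keep the running count of `a`s modulo 5: each `a` advances along the cycle s0 → s1 → s2 → s3 → s4 → s0 while other symbols loop. Accept at s3.
A 5-state machine:
        a   b  
>  s0   s1  s0 
   s1   s2  s1 
   s2   s3  s2 
 * s3   s4  s3 
   s4   s0  s4 
(> = start, * = accepting)

start=s0 accept=s3 s0-a->s1 s0-b->s0 s1-a->s2 s1-b->s1 s2-a->s3 s2-b->s2 s3-a->s4 s3-b->s3 s4-a->s0 s4-b->s4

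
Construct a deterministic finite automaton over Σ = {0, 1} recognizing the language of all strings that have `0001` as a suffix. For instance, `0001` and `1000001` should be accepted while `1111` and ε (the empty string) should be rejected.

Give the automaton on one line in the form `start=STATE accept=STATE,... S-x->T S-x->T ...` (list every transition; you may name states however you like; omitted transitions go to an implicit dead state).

start=q0 accept=q4 q0-0->q1 q0-1->q0 q1-0->q2 q1-1->q0 q2-0->q3 q2-1->q0 q3-0->q3 q3-1->q4 q4-0->q1 q4-1->q0

Let each state record the length of the longest suffix of the input read so far that is also a prefix of `0001`. q1 means the last symbol is `0`; q2 means the last 2 symbols are `00`; q3 means the last 3 symbols are `000`; q4 means the last 4 symbols are `0001`. Accept only at q4, where the string currently ends in `0001`.
A 5-state machine:
        0   1  
>  q0   q1  q0 
   q1   q2  q0 
   q2   q3  q0 
   q3   q3  q4 
 * q4   q1  q0 
(> = start, * = accepting)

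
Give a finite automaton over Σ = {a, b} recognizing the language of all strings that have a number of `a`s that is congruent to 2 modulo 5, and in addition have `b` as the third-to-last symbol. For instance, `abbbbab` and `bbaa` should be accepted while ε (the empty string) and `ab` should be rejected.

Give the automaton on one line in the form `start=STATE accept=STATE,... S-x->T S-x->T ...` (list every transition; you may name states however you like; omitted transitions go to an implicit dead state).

Handle the two conditions separately and then intersect. One (5 states) tracks the count of `a`s modulo 5; the other (15 states) tracks the last 3 symbols read. Each combined state is a pair, one component from each; accept when both components accept. Minimizing collapses redundant product states.
          a    b  
>  q0     q1   q2 
   q1     q3   q4 
   q2     q5   q2 
   q3     q6   q7 
   q4     q8   q9 
   q5    q10   q4 
   q6    q11   q6 
   q7     q6  q12 
   q8     q6  q13 
   q9    q14   q9 
 * q10    q6   q7 
   q11    q0  q11 
   q12    q6  q15 
 * q13    q6  q12 
 * q14    q6  q13 
 * q15    q6  q15 
(> = start, * = accepting)

start=q0 accept=q10,q13,q14,q15 q0-a->q1 q0-b->q2 q1-a->q3 q1-b->q4 q2-a->q5 q2-b->q2 q3-a->q6 q3-b->q7 q4-a->q8 q4-b->q9 q5-a->q10 q5-b->q4 q6-a->q11 q6-b->q6 q7-a->q6 q7-b->q12 q8-a->q6 q8-b->q13 q9-a->q14 q9-b->q9 q10-a->q6 q10-b->q7 q11-a->q0 q11-b->q11 q12-a->q6 q12-b->q15 q13-a->q6 q13-b->q12 q14-a->q6 q14-b->q13 q15-a->q6 q15-b->q15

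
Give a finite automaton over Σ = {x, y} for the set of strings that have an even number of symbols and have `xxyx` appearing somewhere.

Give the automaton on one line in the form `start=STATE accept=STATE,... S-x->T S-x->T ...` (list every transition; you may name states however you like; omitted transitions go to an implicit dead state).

start=S0 accept=S8 S0-x->S1 S0-y->S2 S1-x->S3 S1-y->S0 S2-x->S4 S2-y->S0 S3-x->S5 S3-y->S6 S4-x->S5 S4-y->S2 S5-x->S3 S5-y->S7 S6-x->S8 S6-y->S0 S7-x->S9 S7-y->S2 S8-x->S9 S8-y->S9 S9-x->S8 S9-y->S8

Run two small machines in parallel and take their product. The first has 2 states tracking the input length modulo 2; the second has 5 states tracking whether and how much of `xxyx` has been seen. A product state is a pair (one from each), accepting exactly when both do.
        x   y  
>  S0   S1  S2 
   S1   S3  S0 
   S2   S4  S0 
   S3   S5  S6 
   S4   S5  S2 
   S5   S3  S7 
   S6   S8  S0 
   S7   S9  S2 
 * S8   S9  S9 
   S9   S8  S8 
(> = start, * = accepting)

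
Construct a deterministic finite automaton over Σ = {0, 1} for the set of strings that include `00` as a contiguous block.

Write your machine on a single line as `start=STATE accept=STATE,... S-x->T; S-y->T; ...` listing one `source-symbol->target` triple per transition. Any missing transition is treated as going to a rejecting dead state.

States s0..s1 record the length of the longest prefix of `00` that matches the current input suffix. Reaching s2 means `00` has been seen, and we stay there forever. Accept from s2.
A 3-state machine:
        0   1  
>  s0   s1  s0 
   s1   s2  s0 
 * s2   s2  s2 
(> = start, * = accepting)

start=s0; accept=s2; s0-0->s1; s0-1->s0; s1-0->s2; s1-1->s0; s2-0->s2; s2-1->s2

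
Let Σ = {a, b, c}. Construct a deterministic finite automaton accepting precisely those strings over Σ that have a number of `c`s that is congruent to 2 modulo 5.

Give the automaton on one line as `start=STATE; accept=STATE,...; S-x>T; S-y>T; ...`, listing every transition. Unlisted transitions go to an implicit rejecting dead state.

start=S0; accept=S2; S0-a>S0; S0-b>S0; S0-c>S1; S1-a>S1; S1-b>S1; S1-c>S2; S2-a>S2; S2-b>S2; S2-c>S3; S3-a>S3; S3-b>S3; S3-c>S4; S4-a>S4; S4-b>S4; S4-c>S0

The only thing that matters is how many `c`s have appeared, reduced mod 5. Use one state per residue: S0 for 0, …, S4 for 4. Reading `c` moves to the next residue; anything else stays put. S2 is accepting.
5 states suffice.
        a   b   c  
>  S0   S0  S0  S1 
   S1   S1  S1  S2 
 * S2   S2  S2  S3 
   S3   S3  S3  S4 
   S4   S4  S4  S0 
(> = start, * = accepting)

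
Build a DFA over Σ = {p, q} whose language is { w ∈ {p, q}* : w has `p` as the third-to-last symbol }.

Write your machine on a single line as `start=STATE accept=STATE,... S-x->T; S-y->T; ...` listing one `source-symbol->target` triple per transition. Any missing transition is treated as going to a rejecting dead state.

Because acceptance depends on a position counted from the end, the machine has to buffer the most recent 3 symbols. Make each state the string of the last up-to-3 symbols read; on input `x` shift the window left and append `x`. Accept when the buffered window has length 3 and begins with `p`.
15 states suffice.
       p  q 
>  A   B  C 
   B   D  E 
   C   F  G 
   D   H  I 
   E   J  K 
   F   L  M 
   G   N  O 
 * H   H  I 
 * I   J  K 
 * J   L  M 
 * K   N  O 
   L   H  I 
   M   J  K 
   N   L  M 
   O   N  O 
(> = start, * = accepting)

start=A; accept=H,I,J,K; A-p->B; A-q->C; B-p->D; B-q->E; C-p->F; C-q->G; D-p->H; D-q->I; E-p->J; E-q->K; F-p->L; F-q->M; G-p->N; G-q->O; H-p->H; H-q->I; I-p->J; I-q->K; J-p->L; J-q->M; K-p->N; K-q->O; L-p->H; L-q->I; M-p->J; M-q->K; N-p->L; N-q->M; O-p->N; O-q->O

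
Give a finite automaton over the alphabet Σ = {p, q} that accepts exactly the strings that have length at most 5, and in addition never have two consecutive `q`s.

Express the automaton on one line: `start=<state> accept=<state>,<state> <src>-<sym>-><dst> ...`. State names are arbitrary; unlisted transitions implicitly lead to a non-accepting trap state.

Handle the two conditions separately and then intersect. The first has 7 states tracking the input length, saturating at 6; the second has 3 states tracking partial matches of the forbidden pattern `qq`. A product state is a pair (one from each), accepting exactly when both do. After merging equivalent states the machine shrinks.
With 11 states:
       p  q 
>* A   B  C 
 * B   D  E 
 * C   D  F 
 * D   G  H 
 * E   G  F 
   F   F  F 
 * G   I  J 
 * H   I  F 
 * I   K  K 
 * J   K  F 
 * K   F  F 
(> = start, * = accepting)

start=A accept=A,B,C,D,E,G,H,I,J,K A-p->B A-q->C B-p->D B-q->E C-p->D C-q->F D-p->G D-q->H E-p->G E-q->F F-p->F F-q->F G-p->I G-q->J H-p->I H-q->F I-p->K I-q->K J-p->K J-q->F K-p->F K-q->F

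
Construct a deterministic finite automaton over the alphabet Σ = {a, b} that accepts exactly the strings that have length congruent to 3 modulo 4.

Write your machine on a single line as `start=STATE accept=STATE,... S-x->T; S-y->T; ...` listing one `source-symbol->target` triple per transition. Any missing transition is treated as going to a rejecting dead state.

Count input length modulo 4: every symbol advances one step around the cycle S0 → S1 → S2 → S3 → S0. Accept at S3.
        a   b  
>  S0   S1  S1 
   S1   S2  S2 
   S2   S3  S3 
 * S3   S0  S0 
(> = start, * = accepting)

start=S0; accept=S3; S0-a->S1; S0-b->S1; S1-a->S2; S1-b->S2; S2-a->S3; S2-b->S3; S3-a->S0; S3-b->S0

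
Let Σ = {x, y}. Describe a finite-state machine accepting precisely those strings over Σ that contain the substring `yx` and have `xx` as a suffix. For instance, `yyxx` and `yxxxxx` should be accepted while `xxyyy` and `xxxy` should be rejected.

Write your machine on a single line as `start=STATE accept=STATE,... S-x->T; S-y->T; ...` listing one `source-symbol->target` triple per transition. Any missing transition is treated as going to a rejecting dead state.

Run two small machines in parallel and take their product. One (3 states) tracks whether and how much of `yx` has been seen; the other (3 states) tracks how much of the suffix `xx` has currently been matched. Each combined state is a pair, one component from each; accept when both components accept. Minimizing collapses redundant product states.
With 4 states:
       x  y 
>  A   A  B 
   B   C  B 
   C   D  B 
 * D   D  B 
(> = start, * = accepting)

start=A; accept=D; A-x->A; A-y->B; B-x->C; B-y->B; C-x->D; C-y->B; D-x->D; D-y->B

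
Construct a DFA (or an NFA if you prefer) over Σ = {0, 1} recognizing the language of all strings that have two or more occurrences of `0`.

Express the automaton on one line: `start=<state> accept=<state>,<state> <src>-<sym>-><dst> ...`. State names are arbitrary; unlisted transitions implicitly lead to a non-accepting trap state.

start=q0 accept=q2,q3 q0-0->q1 q0-1->q0 q1-0->q2 q1-1->q1 q2-0->q3 q2-1->q2 q3-0->q3 q3-1->q3

Count `0`s, saturating at 3: states q0 through q2 mean 0 through 2 `0`s seen; q3 means more than 2. Each `0` increments (capped at q3); other symbols loop. Accept from {q2, q3}.
        0   1  
>  q0   q1  q0 
   q1   q2  q1 
 * q2   q3  q2 
 * q3   q3  q3 
(> = start, * = accepting)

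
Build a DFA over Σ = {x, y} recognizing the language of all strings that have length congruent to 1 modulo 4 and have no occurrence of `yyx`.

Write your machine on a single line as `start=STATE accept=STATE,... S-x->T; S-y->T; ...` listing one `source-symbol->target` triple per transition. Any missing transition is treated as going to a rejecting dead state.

Build one automaton per condition and run them in lockstep. The first has 4 states tracking the input length modulo 4; the second has 4 states tracking partial matches of the forbidden pattern `yyx`. A product state is a pair (one from each), accepting exactly when both do. After merging equivalent states the machine shrinks.
13 states suffice.
          x    y  
>  S0     S1   S2 
 * S1     S3   S4 
 * S2     S3   S5 
   S3     S6   S7 
   S4     S6   S8 
   S5     S9   S8 
   S6     S0  S10 
   S7     S0  S11 
   S8     S9  S11 
   S9     S9   S9 
   S10    S1  S12 
   S11    S9  S12 
 * S12    S9   S5 
(> = start, * = accepting)

start=S0; accept=S1,S2,S12; S0-x->S1; S0-y->S2; S1-x->S3; S1-y->S4; S2-x->S3; S2-y->S5; S3-x->S6; S3-y->S7; S4-x->S6; S4-y->S8; S5-x->S9; S5-y->S8; S6-x->S0; S6-y->S10; S7-x->S0; S7-y->S11; S8-x->S9; S8-y->S11; S9-x->S9; S9-y->S9; S10-x->S1; S10-y->S12; S11-x->S9; S11-y->S12; S12-x->S9; S12-y->S5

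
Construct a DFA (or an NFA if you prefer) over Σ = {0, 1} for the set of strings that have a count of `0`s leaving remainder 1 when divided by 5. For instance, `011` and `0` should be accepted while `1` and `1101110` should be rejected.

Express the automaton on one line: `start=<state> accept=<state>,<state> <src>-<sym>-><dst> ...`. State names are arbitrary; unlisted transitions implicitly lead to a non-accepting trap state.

start=q0 accept=q1 q0-0->q1 q0-1->q0 q1-0->q2 q1-1->q1 q2-0->q3 q2-1->q2 q3-0->q4 q3-1->q3 q4-0->q0 q4-1->q4

The only thing that matters is how many `0`s have appeared, reduced mod 5. Use one state per residue: q0 for 0, …, q4 for 4. Reading `0` moves to the next residue; anything else stays put. q1 is accepting.
With 5 states:
        0   1  
>  q0   q1  q0 
 * q1   q2  q1 
   q2   q3  q2 
   q3   q4  q3 
   q4   q0  q4 
(> = start, * = accepting)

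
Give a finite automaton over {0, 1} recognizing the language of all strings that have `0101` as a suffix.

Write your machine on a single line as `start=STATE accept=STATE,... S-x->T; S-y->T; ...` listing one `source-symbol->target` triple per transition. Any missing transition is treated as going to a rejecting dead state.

Let each state record the length of the longest suffix of the input read so far that is also a prefix of `0101`. B means the last symbol is `0`; C means the last 2 symbols are `01`; D means the last 3 symbols are `010`; E means the last 4 symbols are `0101`. Accept only at E, where the string currently ends in `0101`.
With 5 states:
       0  1 
>  A   B  A 
   B   B  C 
   C   D  A 
   D   B  E 
 * E   D  A 
(> = start, * = accepting)

start=A; accept=E; A-0->B; A-1->A; B-0->B; B-1->C; C-0->D; C-1->A; D-0->B; D-1->E; E-0->D; E-1->A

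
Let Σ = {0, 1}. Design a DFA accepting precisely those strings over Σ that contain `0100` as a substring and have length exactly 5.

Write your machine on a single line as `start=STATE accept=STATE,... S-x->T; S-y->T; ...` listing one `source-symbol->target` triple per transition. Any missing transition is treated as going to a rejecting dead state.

start=q0; accept=q10; q0-0->q1; q0-1->q2; q1-0->q3; q1-1->q4; q2-0->q3; q2-1->q5; q3-0->q5; q3-1->q6; q4-0->q7; q4-1->q5; q5-0->q5; q5-1->q5; q6-0->q8; q6-1->q5; q7-0->q9; q7-1->q5; q8-0->q10; q8-1->q5; q9-0->q10; q9-1->q10; q10-0->q5; q10-1->q5

Build one automaton per condition and run them in lockstep. The first has 5 states tracking whether and how much of `0100` has been seen; the second has 7 states tracking the input length, saturating at 6. A product state is a pair (one from each), accepting exactly when both do. Equivalent product states are then merged.
An 11-state machine:
          0    1  
>  q0     q1   q2 
   q1     q3   q4 
   q2     q3   q5 
   q3     q5   q6 
   q4     q7   q5 
   q5     q5   q5 
   q6     q8   q5 
   q7     q9   q5 
   q8    q10   q5 
   q9    q10  q10 
 * q10    q5   q5 
(> = start, * = accepting)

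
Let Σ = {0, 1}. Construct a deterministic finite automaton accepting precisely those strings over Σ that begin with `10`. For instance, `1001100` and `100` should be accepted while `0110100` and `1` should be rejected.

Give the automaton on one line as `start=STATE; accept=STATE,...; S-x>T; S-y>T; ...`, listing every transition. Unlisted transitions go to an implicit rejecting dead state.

Check the first 2 symbols one by one: q0 through q1 record how many have matched `10` so far; any wrong symbol goes to the dead state q3. After all 2 match we enter the accepting sink q2.
        0   1  
>  q0   q3  q1 
   q1   q2  q3 
 * q2   q2  q2 
   q3   q3  q3 
(> = start, * = accepting)

start=q0; accept=q2; q0-0>q3; q0-1>q1; q1-0>q2; q1-1>q3; q2-0>q2; q2-1>q2; q3-0>q3; q3-1>q3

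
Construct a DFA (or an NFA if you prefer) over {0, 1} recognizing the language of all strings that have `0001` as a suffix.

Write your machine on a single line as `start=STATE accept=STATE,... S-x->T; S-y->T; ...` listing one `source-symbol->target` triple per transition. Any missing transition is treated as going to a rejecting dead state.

start=q0; accept=q4; q0-0->q1; q0-1->q0; q1-0->q2; q1-1->q0; q2-0->q3; q2-1->q0; q3-0->q3; q3-1->q4; q4-0->q1; q4-1->q0

Remember how much of `0001` the current input suffix matches. State q0 means no match yet; q1 means the last symbol is `0`; q2 means the last 2 symbols are `00`; q3 means the last 3 symbols are `000`; q4 means the last 4 symbols are `0001`. Only q4 accepts. On a mismatch, fall back to the longest proper suffix that is still a prefix of `0001`.
A 5-state machine:
        0   1  
>  q0   q1  q0 
   q1   q2  q0 
   q2   q3  q0 
   q3   q3  q4 
 * q4   q1  q0 
(> = start, * = accepting)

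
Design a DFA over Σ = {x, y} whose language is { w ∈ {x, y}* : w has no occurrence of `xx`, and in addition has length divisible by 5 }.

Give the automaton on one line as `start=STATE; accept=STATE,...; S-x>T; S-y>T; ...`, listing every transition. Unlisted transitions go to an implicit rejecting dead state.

Handle the two conditions separately and then intersect. The first has 3 states tracking partial matches of the forbidden pattern `xx`; the second has 5 states tracking the input length modulo 5. A product state is a pair (one from each), accepting exactly when both do.
With 15 states:
          x    y  
>* S0     S1   S2 
   S1     S3   S4 
   S2     S5   S4 
   S3     S6   S6 
   S4     S7   S8 
   S5     S6   S8 
   S6     S9   S9 
   S7     S9  S10 
   S8    S11  S10 
   S9    S12  S12 
   S10   S13   S0 
   S11   S12   S0 
   S12   S14  S14 
 * S13   S14   S2 
   S14    S3   S3 
(> = start, * = accepting)

start=S0; accept=S0,S13; S0-x>S1; S0-y>S2; S1-x>S3; S1-y>S4; S2-x>S5; S2-y>S4; S3-x>S6; S3-y>S6; S4-x>S7; S4-y>S8; S5-x>S6; S5-y>S8; S6-x>S9; S6-y>S9; S7-x>S9; S7-y>S10; S8-x>S11; S8-y>S10; S9-x>S12; S9-y>S12; S10-x>S13; S10-y>S0; S11-x>S12; S11-y>S0; S12-x>S14; S12-y>S14; S13-x>S14; S13-y>S2; S14-x>S3; S14-y>S3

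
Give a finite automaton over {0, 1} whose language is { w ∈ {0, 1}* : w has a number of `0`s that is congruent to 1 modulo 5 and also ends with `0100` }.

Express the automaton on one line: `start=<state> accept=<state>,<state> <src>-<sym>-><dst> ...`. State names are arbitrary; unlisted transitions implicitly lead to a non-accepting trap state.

Build one automaton per condition and run them in lockstep. One (5 states) tracks the count of `0`s modulo 5; the other (5 states) tracks how much of the suffix `0100` has currently been matched. Each combined state is a pair, one component from each; accept when both components accept. Equivalent product states are then merged.
        0   1  
>  s0   s1  s0 
   s1   s2  s1 
   s2   s3  s2 
   s3   s4  s3 
   s4   s0  s5 
   s5   s6  s7 
   s6   s8  s0 
   s7   s0  s7 
 * s8   s2  s1 
(> = start, * = accepting)

start=s0 accept=s8 s0-0->s1 s0-1->s0 s1-0->s2 s1-1->s1 s2-0->s3 s2-1->s2 s3-0->s4 s3-1->s3 s4-0->s0 s4-1->s5 s5-0->s6 s5-1->s7 s6-0->s8 s6-1->s0 s7-0->s0 s7-1->s7 s8-0->s2 s8-1->s1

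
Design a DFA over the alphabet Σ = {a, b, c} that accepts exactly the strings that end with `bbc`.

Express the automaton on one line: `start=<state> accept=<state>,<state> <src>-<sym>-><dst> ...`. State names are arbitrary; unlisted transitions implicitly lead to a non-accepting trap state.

start=q0 accept=q3 q0-a->q0 q0-b->q1 q0-c->q0 q1-a->q0 q1-b->q2 q1-c->q0 q2-a->q0 q2-b->q2 q2-c->q3 q3-a->q0 q3-b->q1 q3-c->q0

Remember how much of `bbc` the current input suffix matches. State q0 means no match yet; q1 means the last symbol is `b`; q2 means the last 2 symbols are `bb`; q3 means the last 3 symbols are `bbc`. Only q3 accepts. On a mismatch, fall back to the longest proper suffix that is still a prefix of `bbc`.
4 states suffice.
        a   b   c  
>  q0   q0  q1  q0 
   q1   q0  q2  q0 
   q2   q0  q2  q3 
 * q3   q0  q1  q0 
(> = start, * = accepting)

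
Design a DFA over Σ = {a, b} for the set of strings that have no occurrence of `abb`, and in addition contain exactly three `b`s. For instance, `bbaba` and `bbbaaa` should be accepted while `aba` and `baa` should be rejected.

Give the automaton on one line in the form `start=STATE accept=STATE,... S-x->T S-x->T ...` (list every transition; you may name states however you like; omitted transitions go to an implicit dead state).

start=S0 accept=S8 S0-a->S1 S0-b->S2 S1-a->S1 S1-b->S3 S2-a->S4 S2-b->S5 S3-a->S4 S3-b->S6 S4-a->S4 S4-b->S7 S5-a->S5 S5-b->S8 S6-a->S6 S6-b->S6 S7-a->S5 S7-b->S6 S8-a->S8 S8-b->S6

Build one automaton per condition and run them in lockstep. The first has 4 states tracking partial matches of the forbidden pattern `abb`; the second has 5 states tracking the count of `b`s, saturating at 4. A product state is a pair (one from each), accepting exactly when both do. Minimizing collapses redundant product states.
        a   b  
>  S0   S1  S2 
   S1   S1  S3 
   S2   S4  S5 
   S3   S4  S6 
   S4   S4  S7 
   S5   S5  S8 
   S6   S6  S6 
   S7   S5  S6 
 * S8   S8  S6 
(> = start, * = accepting)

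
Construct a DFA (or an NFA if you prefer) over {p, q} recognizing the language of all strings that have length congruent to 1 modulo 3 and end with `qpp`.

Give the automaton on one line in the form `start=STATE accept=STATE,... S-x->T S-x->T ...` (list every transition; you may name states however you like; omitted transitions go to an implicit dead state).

start=s0 accept=s5 s0-p->s1 s0-q->s1 s1-p->s2 s1-q->s3 s2-p->s0 s2-q->s0 s3-p->s4 s3-q->s0 s4-p->s5 s4-q->s1 s5-p->s2 s5-q->s3

Handle the two conditions separately and then intersect. One (3 states) tracks the input length modulo 3; the other (4 states) tracks how much of the suffix `qpp` has currently been matched. Each combined state is a pair, one component from each; accept when both components accept. After merging equivalent states the machine shrinks.
With 6 states:
        p   q  
>  s0   s1  s1 
   s1   s2  s3 
   s2   s0  s0 
   s3   s4  s0 
   s4   s5  s1 
 * s5   s2  s3 
(> = start, * = accepting)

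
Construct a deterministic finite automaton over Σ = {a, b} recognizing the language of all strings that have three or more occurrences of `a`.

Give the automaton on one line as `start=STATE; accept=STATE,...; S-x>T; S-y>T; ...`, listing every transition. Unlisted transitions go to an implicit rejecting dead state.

Count `a`s, saturating at 4: states q0 through q3 mean 0 through 3 `a`s seen; q4 means more than 3. Each `a` increments (capped at q4); other symbols loop. Accept from {q3, q4}.
With 5 states:
        a   b  
>  q0   q1  q0 
   q1   q2  q1 
   q2   q3  q2 
 * q3   q4  q3 
 * q4   q4  q4 
(> = start, * = accepting)

start=q0; accept=q3,q4; q0-a>q1; q0-b>q0; q1-a>q2; q1-b>q1; q2-a>q3; q2-b>q2; q3-a>q4; q3-b>q3; q4-a>q4; q4-b>q4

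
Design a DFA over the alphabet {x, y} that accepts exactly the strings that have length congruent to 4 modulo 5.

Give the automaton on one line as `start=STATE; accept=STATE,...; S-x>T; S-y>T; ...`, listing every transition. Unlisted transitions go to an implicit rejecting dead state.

start=q0; accept=q4; q0-x>q1; q0-y>q1; q1-x>q2; q1-y>q2; q2-x>q3; q2-y>q3; q3-x>q4; q3-y>q4; q4-x>q0; q4-y>q0

Only the length mod 5 matters, so use a 5-cycle: from any state, every input symbol moves to the next state, wrapping q4 back to q0. Mark q4 accepting.
A 5-state machine:
        x   y  
>  q0   q1  q1 
   q1   q2  q2 
   q2   q3  q3 
   q3   q4  q4 
 * q4   q0  q0 
(> = start, * = accepting)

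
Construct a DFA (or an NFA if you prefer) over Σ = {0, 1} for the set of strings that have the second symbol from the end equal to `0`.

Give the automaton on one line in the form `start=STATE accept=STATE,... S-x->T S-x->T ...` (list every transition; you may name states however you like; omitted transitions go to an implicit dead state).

Because acceptance depends on a position counted from the end, the machine has to buffer the most recent 2 symbols. Make each state the string of the last up-to-2 symbols read; on input `x` shift the window left and append `x`. Accept when the buffered window has length 2 and begins with `0`.
7 states suffice.
        0   1  
>  S0   S1  S2 
   S1   S3  S4 
   S2   S5  S6 
 * S3   S3  S4 
 * S4   S5  S6 
   S5   S3  S4 
   S6   S5  S6 
(> = start, * = accepting)

start=S0 accept=S3,S4 S0-0->S1 S0-1->S2 S1-0->S3 S1-1->S4 S2-0->S5 S2-1->S6 S3-0->S3 S3-1->S4 S4-0->S5 S4-1->S6 S5-0->S3 S5-1->S4 S6-0->S5 S6-1->S6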